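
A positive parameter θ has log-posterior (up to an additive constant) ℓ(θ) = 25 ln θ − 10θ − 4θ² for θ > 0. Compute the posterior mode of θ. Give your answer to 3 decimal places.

θ̂_MAP = 1.250

ℓ'(θ) = 25/θ − 10 − 8θ. Setting this to zero and multiplying by θ: 8θ² + 10θ − 25 = 0.
θ = (−10 + √(10² + 4·8·25)) / (2·8) = (−10 + √900) / 16 = (−10 + 30)/16 = 5/4.
ℓ''(θ) = −25/θ² − 8 < 0, confirming a maximum.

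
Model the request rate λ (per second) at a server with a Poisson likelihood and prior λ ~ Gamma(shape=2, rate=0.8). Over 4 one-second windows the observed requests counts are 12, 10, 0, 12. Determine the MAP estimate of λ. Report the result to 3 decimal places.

λ̂_MAP = 7.292

Σxᵢ = 12+10+0+12 = 34, with n = 4.
Posterior ∝ λe^(−0.8λ) · λ^34e^(−4λ) = λ^35e^(−4.8λ), i.e. Gamma(shape=36, rate=4.8).
The mode of a Gamma(a, b) with a ≥ 1 (shape–rate) is (a−1)/b = 35/4.8 ≈ 7.292.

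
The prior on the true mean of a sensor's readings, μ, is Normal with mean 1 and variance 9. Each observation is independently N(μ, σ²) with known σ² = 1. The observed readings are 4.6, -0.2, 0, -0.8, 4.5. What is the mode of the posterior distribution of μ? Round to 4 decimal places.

μ̂_MAP = 1.6065

n = 5; x̄ = (4.6 + (-0.2) + 0 + (-0.8) + 4.5)/5 = 8.1/5 = 1.62.
For a Normal prior and Normal likelihood with known variance, the posterior is Normal; its mode equals its mean, the precision-weighted average.
Prior precision 1/σ₀² = 1/9; data precision n/σ² = 5/1 = 5.
μ̂ = ((1/9)·1 + 5·1.62) / (1/9 + 5) = (739/90)/(46/9) = 739/460 ≈ 1.6065.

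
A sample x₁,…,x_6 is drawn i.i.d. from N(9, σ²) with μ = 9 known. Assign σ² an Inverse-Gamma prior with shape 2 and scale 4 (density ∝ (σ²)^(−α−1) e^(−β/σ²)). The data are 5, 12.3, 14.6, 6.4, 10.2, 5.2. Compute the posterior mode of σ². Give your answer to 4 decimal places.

Sum of squared deviations about the known mean: SS = (5−9)² + (12.3−9)² + (14.6−9)² + (6.4−9)² + (10.2−9)² + (5.2−9)² = 80.89.
The Normal likelihood contributes (σ²)^(−n/2) exp(−SS/(2σ²)), so the posterior is Inverse-Gamma(α + n/2, β + SS/2) = Inverse-Gamma(5, 44.445).
The mode of Inverse-Gamma(a, b) is b/(a+1) = 44.445/6 ≈ 7.4075.

σ̂²_MAP = 7.4075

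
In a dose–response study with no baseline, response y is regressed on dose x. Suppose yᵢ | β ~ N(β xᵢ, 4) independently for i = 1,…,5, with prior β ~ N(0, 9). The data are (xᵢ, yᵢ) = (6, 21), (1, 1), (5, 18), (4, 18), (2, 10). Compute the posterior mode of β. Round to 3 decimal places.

β̂_MAP = 3.748

log p(β | y) = −Σ(yᵢ − βxᵢ)²/(2·4) − β²/(2·9) + const.
Setting the derivative to zero: Σxᵢ(yᵢ − βxᵢ)/4 − β/9 = 0, so β = Σxᵢyᵢ / (Σxᵢ² + σ²/τ²).
Σxᵢyᵢ = 6·21 + 1·1 + 5·18 + 4·18 + 2·10 = 309; Σxᵢ² = 82; σ²/τ² = 4/9.
β̂_MAP = 309 / (82 + 4/9) = 309/(742/9) = 2781/742 ≈ 3.748.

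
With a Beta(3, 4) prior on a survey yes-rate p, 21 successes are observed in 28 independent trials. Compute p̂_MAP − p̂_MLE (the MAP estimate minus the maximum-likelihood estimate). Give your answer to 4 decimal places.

MAP − MLE = -0.0530

Posterior is Beta(24, 11); MAP = (24−1)/(35−2) = 23/33 ≈ 0.69697.
MLE ignores the prior: p̂_MLE = k/n = 21/28 ≈ 0.75000.
Difference = 23/33 − 21/28 = -7/132 ≈ -0.0530.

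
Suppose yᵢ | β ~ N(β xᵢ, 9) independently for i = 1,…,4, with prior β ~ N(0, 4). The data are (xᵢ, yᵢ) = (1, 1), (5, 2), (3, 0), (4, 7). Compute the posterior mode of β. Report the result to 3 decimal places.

β̂_MAP = 0.732

log p(β | y) = −Σ(yᵢ − βxᵢ)²/(2·9) − β²/(2·4) + const.
Setting the derivative to zero: Σxᵢ(yᵢ − βxᵢ)/9 − β/4 = 0, so β = Σxᵢyᵢ / (Σxᵢ² + σ²/τ²).
Σxᵢyᵢ = 1·1 + 5·2 + 3·0 + 4·7 = 39; Σxᵢ² = 51; σ²/τ² = 2.25.
β̂_MAP = 39 / (51 + 2.25) = 39/53.25 ≈ 0.732.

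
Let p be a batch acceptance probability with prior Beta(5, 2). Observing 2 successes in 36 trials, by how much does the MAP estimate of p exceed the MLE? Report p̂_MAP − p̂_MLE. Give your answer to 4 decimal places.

MAP − MLE = 0.0908

Posterior is Beta(7, 36); MAP = (7−1)/(43−2) = 6/41 ≈ 0.14634.
MLE ignores the prior: p̂_MLE = k/n = 2/36 ≈ 0.05556.
Difference = 6/41 − 2/36 = 67/738 ≈ 0.0908.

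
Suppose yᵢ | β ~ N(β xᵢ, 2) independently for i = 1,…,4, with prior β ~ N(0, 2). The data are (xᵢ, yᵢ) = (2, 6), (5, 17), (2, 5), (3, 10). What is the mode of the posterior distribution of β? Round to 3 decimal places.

log p(β | y) = −Σ(yᵢ − βxᵢ)²/(2·2) − β²/(2·2) + const.
Setting the derivative to zero: Σxᵢ(yᵢ − βxᵢ)/2 − β/2 = 0, so β = Σxᵢyᵢ / (Σxᵢ² + σ²/τ²).
Σxᵢyᵢ = 2·6 + 5·17 + 2·5 + 3·10 = 137; Σxᵢ² = 42; σ²/τ² = 1.
β̂_MAP = 137 / (42 + 1) = 137/43 ≈ 3.186.

β̂_MAP = 3.186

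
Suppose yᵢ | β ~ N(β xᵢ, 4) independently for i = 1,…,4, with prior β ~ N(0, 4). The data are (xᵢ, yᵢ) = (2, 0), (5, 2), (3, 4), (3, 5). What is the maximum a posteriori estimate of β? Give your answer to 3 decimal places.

β̂_MAP = 0.771

log p(β | y) = −Σ(yᵢ − βxᵢ)²/(2·4) − β²/(2·4) + const.
Setting the derivative to zero: Σxᵢ(yᵢ − βxᵢ)/4 − β/4 = 0, so β = Σxᵢyᵢ / (Σxᵢ² + σ²/τ²).
Σxᵢyᵢ = 2·0 + 5·2 + 3·4 + 3·5 = 37; Σxᵢ² = 47; σ²/τ² = 1.
β̂_MAP = 37 / (47 + 1) = 37/48 ≈ 0.771.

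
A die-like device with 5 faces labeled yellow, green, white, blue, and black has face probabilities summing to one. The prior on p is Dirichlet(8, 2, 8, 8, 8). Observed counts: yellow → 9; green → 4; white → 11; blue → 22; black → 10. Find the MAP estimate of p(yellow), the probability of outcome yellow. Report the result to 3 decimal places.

The posterior is Dirichlet(αᵢ + nᵢ) = Dirichlet(17, 6, 19, 30, 18).
For a Dirichlet(a₁,…,a_K) with all aᵢ > 1, the mode has j-th component (aⱼ − 1)/(Σaᵢ − K).
Here Σaᵢ = 90 and K = 5, so p(yellow) = (17 − 1)/(90 − 5) = 16/85 ≈ 0.188.

MAP estimate of p(yellow) = 0.188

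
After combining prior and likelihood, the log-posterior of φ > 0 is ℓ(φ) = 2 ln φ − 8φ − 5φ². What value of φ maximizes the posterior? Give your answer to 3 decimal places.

ℓ'(φ) = 2/φ − 8 − 10φ. Setting this to zero and multiplying by φ: 10φ² + 8φ − 2 = 0.
φ = (−8 + √(8² + 4·10·2)) / (2·10) = (−8 + √144) / 20 = (−8 + 12)/20 = 1/5.
ℓ''(φ) = −2/φ² − 10 < 0, confirming a maximum.

φ̂_MAP = 0.200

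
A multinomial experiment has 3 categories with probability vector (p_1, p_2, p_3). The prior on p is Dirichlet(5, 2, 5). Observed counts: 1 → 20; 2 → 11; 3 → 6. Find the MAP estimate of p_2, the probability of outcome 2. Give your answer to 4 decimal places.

The posterior is Dirichlet(αᵢ + nᵢ) = Dirichlet(25, 13, 11).
For a Dirichlet(a₁,…,a_K) with all aᵢ > 1, the mode has j-th component (aⱼ − 1)/(Σaᵢ − K).
Here Σaᵢ = 49 and K = 3, so p_2 = (13 − 1)/(49 − 3) = 12/46 ≈ 0.2609.

MAP estimate: 0.2609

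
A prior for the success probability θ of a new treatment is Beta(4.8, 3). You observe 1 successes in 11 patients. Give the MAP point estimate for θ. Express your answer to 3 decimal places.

θ̂_MAP = 0.286

Prior: Beta(4.8, 3).
Data: 1 success in 11 trials. The binomial likelihood contributes θ(1−θ)^10, so the posterior is Beta(4.8+1, 3+10) = Beta(5.8, 13).
For Beta(a, b) with a, b > 1 the mode is (a−1)/(a+b−2) = 4.8/16.8 ≈ 0.286.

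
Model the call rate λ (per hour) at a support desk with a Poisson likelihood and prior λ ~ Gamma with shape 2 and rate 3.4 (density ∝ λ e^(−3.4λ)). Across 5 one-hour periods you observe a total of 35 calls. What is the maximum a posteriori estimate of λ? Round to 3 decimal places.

Σxᵢ = 35, n = 5.
Posterior ∝ λe^(−3.4λ) · λ^35e^(−5λ) = λ^36e^(−8.4λ), i.e. Gamma(shape=37, rate=8.4).
The mode of a Gamma(a, b) with a ≥ 1 (shape–rate) is (a−1)/b = 36/8.4 ≈ 4.286.

λ̂_MAP = 4.286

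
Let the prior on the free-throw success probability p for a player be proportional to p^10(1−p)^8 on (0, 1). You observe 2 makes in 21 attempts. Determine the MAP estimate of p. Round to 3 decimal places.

p̂_MAP = 0.308

The prior density ∝ p^10(1−p)^8 is the kernel of Beta(11, 9).
Data: 2 successes in 21 trials. The binomial likelihood contributes p^2(1−p)^19, so the posterior is Beta(11+2, 9+19) = Beta(13, 28).
For Beta(a, b) with a, b > 1 the mode is (a−1)/(a+b−2) = 12/39 ≈ 0.308.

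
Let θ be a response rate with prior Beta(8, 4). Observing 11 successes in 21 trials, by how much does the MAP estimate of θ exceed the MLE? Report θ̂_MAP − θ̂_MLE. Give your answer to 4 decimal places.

MAP − MLE = 0.0568

Posterior is Beta(19, 14); MAP = (19−1)/(33−2) = 18/31 ≈ 0.58065.
MLE ignores the prior: θ̂_MLE = k/n = 11/21 ≈ 0.52381.
Difference = 18/31 − 11/21 = 37/651 ≈ 0.0568.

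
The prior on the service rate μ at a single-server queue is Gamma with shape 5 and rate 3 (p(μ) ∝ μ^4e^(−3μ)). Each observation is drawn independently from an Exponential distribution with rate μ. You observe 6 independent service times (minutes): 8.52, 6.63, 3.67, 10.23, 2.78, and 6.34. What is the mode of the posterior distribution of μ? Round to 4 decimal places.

μ̂_MAP = 0.2429

The Exponential(rate=μ) likelihood is ∝ μ^n e^(−μΣtᵢ). Here n = 6 and Σtᵢ = 8.52 + 6.63 + 3.67 + 10.23 + 2.78 + 6.34 = 38.17.
Posterior ∝ μ^4e^(−3μ) · μ^6e^(−38.17μ) = μ^10e^(−41.17μ), i.e. Gamma(11, 41.17).
Mode = (a−1)/b = 10/41.17 ≈ 0.2429.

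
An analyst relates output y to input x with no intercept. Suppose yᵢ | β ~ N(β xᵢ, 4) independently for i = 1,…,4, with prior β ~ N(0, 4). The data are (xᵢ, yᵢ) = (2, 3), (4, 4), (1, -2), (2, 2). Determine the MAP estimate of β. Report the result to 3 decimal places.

log p(β | y) = −Σ(yᵢ − βxᵢ)²/(2·4) − β²/(2·4) + const.
Setting the derivative to zero: Σxᵢ(yᵢ − βxᵢ)/4 − β/4 = 0, so β = Σxᵢyᵢ / (Σxᵢ² + σ²/τ²).
Σxᵢyᵢ = 2·3 + 4·4 + 1·(-2) + 2·2 = 24; Σxᵢ² = 25; σ²/τ² = 1.
β̂_MAP = 24 / (25 + 1) = 24/26 ≈ 0.923.

β̂_MAP = 0.923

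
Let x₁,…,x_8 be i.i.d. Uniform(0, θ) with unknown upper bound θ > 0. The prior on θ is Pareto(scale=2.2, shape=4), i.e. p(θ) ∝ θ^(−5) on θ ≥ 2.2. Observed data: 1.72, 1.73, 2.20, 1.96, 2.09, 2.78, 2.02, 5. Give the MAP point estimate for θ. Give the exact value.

θ̂_MAP = 5

The Uniform(0, θ) likelihood is θ^(−n) for θ ≥ max(xᵢ), zero otherwise. Here max(xᵢ) = 5.
Posterior ∝ θ^(−5) · θ^(−8) = θ^(−13) on θ ≥ max(2.2, 5) = 5.
This density is strictly decreasing in θ, so the posterior mode lies at the lower boundary of the support.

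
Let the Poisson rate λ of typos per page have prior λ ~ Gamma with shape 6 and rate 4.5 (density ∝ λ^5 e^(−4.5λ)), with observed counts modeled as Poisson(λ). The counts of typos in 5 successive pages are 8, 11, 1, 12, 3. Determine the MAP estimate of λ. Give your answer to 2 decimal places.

Σxᵢ = 8+11+1+12+3 = 35, with n = 5.
Posterior ∝ λ^5e^(−4.5λ) · λ^35e^(−5λ) = λ^40e^(−9.5λ), i.e. Gamma(shape=41, rate=9.5).
The mode of a Gamma(a, b) with a ≥ 1 (shape–rate) is (a−1)/b = 40/9.5 ≈ 4.21.

λ̂_MAP = 4.21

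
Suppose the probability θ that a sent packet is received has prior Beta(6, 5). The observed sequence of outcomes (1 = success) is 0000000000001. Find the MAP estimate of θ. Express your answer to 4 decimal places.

θ̂_MAP = 0.2727

Prior: Beta(6, 5).
Data: 1 success in 13 trials (from the sequence). The binomial likelihood contributes θ(1−θ)^12, so the posterior is Beta(6+1, 5+12) = Beta(7, 17).
For Beta(a, b) with a, b > 1 the mode is (a−1)/(a+b−2) = 6/22 ≈ 0.2727.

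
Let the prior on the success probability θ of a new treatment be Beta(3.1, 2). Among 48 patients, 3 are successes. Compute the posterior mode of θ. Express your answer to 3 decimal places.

θ̂_MAP = 0.100

Prior: Beta(3.1, 2).
Data: 3 successes in 48 trials. The binomial likelihood contributes θ^3(1−θ)^45, so the posterior is Beta(3.1+3, 2+45) = Beta(6.1, 47).
For Beta(a, b) with a, b > 1 the mode is (a−1)/(a+b−2) = 5.1/51.1 ≈ 0.100.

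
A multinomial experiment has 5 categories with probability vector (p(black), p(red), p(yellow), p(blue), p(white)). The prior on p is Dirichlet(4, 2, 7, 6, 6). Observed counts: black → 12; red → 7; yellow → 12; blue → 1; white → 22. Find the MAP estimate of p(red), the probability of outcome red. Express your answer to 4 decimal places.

The posterior is Dirichlet(αᵢ + nᵢ) = Dirichlet(16, 9, 19, 7, 28).
For a Dirichlet(a₁,…,a_K) with all aᵢ > 1, the mode has j-th component (aⱼ − 1)/(Σaᵢ − K).
Here Σaᵢ = 79 and K = 5, so p(red) = (9 − 1)/(79 − 5) = 8/74 ≈ 0.1081.

MAP estimate of p(red) = 0.1081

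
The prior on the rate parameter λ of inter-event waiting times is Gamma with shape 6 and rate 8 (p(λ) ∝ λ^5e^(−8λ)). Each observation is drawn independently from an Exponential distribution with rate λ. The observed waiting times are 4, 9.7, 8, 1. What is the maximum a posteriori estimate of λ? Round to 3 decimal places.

The Exponential(rate=λ) likelihood is ∝ λ^n e^(−λΣtᵢ). Here n = 4 and Σtᵢ = 4 + 9.7 + 8 + 1 = 22.7.
Posterior ∝ λ^5e^(−8λ) · λ^4e^(−22.7λ) = λ^9e^(−30.7λ), i.e. Gamma(10, 30.7).
Mode = (a−1)/b = 9/30.7 ≈ 0.293.

λ̂_MAP = 0.293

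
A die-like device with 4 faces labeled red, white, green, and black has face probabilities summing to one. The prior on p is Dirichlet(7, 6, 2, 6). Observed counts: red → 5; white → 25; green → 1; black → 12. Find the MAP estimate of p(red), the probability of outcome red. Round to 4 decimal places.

The posterior is Dirichlet(αᵢ + nᵢ) = Dirichlet(12, 31, 3, 18).
For a Dirichlet(a₁,…,a_K) with all aᵢ > 1, the mode has j-th component (aⱼ − 1)/(Σaᵢ − K).
Here Σaᵢ = 64 and K = 4, so p(red) = (12 − 1)/(64 − 4) = 11/60 ≈ 0.1833.

MAP estimate of p(red) = 0.1833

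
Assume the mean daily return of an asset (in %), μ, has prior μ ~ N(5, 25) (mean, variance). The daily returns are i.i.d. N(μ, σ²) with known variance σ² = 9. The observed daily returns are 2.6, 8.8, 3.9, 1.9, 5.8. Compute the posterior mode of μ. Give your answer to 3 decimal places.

μ̂_MAP = 4.627

n = 5; x̄ = (2.6 + 8.8 + 3.9 + 1.9 + 5.8)/5 = 23/5 = 4.6.
For a Normal prior and Normal likelihood with known variance, the posterior is Normal; its mode equals its mean, the precision-weighted average.
Prior precision 1/σ₀² = 1/25 = 0.04; data precision n/σ² = 5/9.
μ̂ = (0.04·5 + (5/9)·4.6) / (0.04 + 5/9) = (124/45)/(134/225) = 310/67 ≈ 4.627.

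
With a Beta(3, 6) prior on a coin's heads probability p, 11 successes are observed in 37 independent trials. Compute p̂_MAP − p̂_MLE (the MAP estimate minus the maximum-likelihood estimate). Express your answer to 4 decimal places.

MAP − MLE = -0.0018

Posterior is Beta(14, 32); MAP = (14−1)/(46−2) = 13/44 ≈ 0.29545.
MLE ignores the prior: p̂_MLE = k/n = 11/37 ≈ 0.29730.
Difference = 13/44 − 11/37 = -3/1628 ≈ -0.0018.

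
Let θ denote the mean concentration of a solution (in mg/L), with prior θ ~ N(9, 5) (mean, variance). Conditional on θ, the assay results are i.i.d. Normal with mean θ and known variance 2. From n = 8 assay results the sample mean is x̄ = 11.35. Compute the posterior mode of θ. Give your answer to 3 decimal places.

n = 8, x̄ = 11.35.
For a Normal prior and Normal likelihood with known variance, the posterior is Normal; its mode equals its mean, the precision-weighted average.
Prior precision 1/σ₀² = 1/5 = 0.2; data precision n/σ² = 8/2 = 4.
θ̂ = (0.2·9 + 4·11.35) / (0.2 + 4) = 47.2/4.2 = 236/21 ≈ 11.238.

θ̂_MAP = 11.238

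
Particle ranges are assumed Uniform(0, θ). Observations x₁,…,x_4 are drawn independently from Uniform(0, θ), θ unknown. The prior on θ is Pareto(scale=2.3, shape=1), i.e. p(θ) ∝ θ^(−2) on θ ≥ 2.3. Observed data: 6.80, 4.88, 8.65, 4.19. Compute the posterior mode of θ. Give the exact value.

The Uniform(0, θ) likelihood is θ^(−n) for θ ≥ max(xᵢ), zero otherwise. Here max(xᵢ) = 8.65.
Posterior ∝ θ^(−2) · θ^(−4) = θ^(−6) on θ ≥ max(2.3, 8.65) = 8.65.
This density is strictly decreasing in θ, so the posterior mode lies at the lower boundary of the support.

θ̂_MAP = 8.65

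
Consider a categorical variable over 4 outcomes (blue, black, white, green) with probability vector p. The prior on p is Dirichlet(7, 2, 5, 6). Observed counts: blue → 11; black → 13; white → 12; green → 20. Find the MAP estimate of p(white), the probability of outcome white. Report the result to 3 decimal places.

MAP estimate of p(white) = 0.222

The posterior is Dirichlet(αᵢ + nᵢ) = Dirichlet(18, 15, 17, 26).
For a Dirichlet(a₁,…,a_K) with all aᵢ > 1, the mode has j-th component (aⱼ − 1)/(Σaᵢ − K).
Here Σaᵢ = 76 and K = 4, so p(white) = (17 − 1)/(76 − 4) = 16/72 ≈ 0.222.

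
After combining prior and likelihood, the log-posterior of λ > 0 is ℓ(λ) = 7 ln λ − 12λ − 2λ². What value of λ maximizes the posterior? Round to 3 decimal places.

ℓ'(λ) = 7/λ − 12 − 4λ. Setting this to zero and multiplying by λ: 4λ² + 12λ − 7 = 0.
λ = (−12 + √(12² + 4·4·7)) / (2·4) = (−12 + √256) / 8 = (−12 + 16)/8 = 1/2.
ℓ''(λ) = −7/λ² − 4 < 0, confirming a maximum.

λ̂_MAP = 0.500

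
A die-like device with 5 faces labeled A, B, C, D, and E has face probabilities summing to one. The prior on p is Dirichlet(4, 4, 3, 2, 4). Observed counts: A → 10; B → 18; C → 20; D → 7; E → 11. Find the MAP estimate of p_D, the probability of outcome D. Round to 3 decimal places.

The posterior is Dirichlet(αᵢ + nᵢ) = Dirichlet(14, 22, 23, 9, 15).
For a Dirichlet(a₁,…,a_K) with all aᵢ > 1, the mode has j-th component (aⱼ − 1)/(Σaᵢ − K).
Here Σaᵢ = 83 and K = 5, so p_D = (9 − 1)/(83 − 5) = 8/78 ≈ 0.103.

MAP estimate of p_D = 0.103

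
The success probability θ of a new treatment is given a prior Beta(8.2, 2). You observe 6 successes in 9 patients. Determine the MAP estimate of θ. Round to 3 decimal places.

Prior: Beta(8.2, 2).
Data: 6 successes in 9 trials. The binomial likelihood contributes θ^6(1−θ)^3, so the posterior is Beta(8.2+6, 2+3) = Beta(14.2, 5).
For Beta(a, b) with a, b > 1 the mode is (a−1)/(a+b−2) = 13.2/17.2 ≈ 0.767.

θ̂_MAP = 0.767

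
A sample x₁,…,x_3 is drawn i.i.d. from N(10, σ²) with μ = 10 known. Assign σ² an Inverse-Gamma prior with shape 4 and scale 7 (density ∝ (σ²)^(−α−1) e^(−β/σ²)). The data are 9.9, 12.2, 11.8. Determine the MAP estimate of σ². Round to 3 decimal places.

Sum of squared deviations about the known mean: SS = (9.9−10)² + (12.2−10)² + (11.8−10)² = 8.09.
The Normal likelihood contributes (σ²)^(−n/2) exp(−SS/(2σ²)), so the posterior is Inverse-Gamma(α + n/2, β + SS/2) = Inverse-Gamma(5.5, 11.045).
The mode of Inverse-Gamma(a, b) is b/(a+1) = 11.045/6.5 ≈ 1.699.

σ̂²_MAP = 1.699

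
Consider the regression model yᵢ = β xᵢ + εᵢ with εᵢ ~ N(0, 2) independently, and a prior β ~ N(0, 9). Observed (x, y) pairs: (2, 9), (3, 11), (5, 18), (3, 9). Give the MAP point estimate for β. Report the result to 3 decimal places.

log p(β | y) = −Σ(yᵢ − βxᵢ)²/(2·2) − β²/(2·9) + const.
Setting the derivative to zero: Σxᵢ(yᵢ − βxᵢ)/2 − β/9 = 0, so β = Σxᵢyᵢ / (Σxᵢ² + σ²/τ²).
Σxᵢyᵢ = 2·9 + 3·11 + 5·18 + 3·9 = 168; Σxᵢ² = 47; σ²/τ² = 2/9.
β̂_MAP = 168 / (47 + 2/9) = 168/(425/9) = 1512/425 ≈ 3.558.

β̂_MAP = 3.558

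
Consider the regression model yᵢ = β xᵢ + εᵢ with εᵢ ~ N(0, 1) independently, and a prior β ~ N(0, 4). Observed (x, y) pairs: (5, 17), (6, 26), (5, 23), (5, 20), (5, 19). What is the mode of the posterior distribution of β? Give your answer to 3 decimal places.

log p(β | y) = −Σ(yᵢ − βxᵢ)²/(2·1) − β²/(2·4) + const.
Setting the derivative to zero: Σxᵢ(yᵢ − βxᵢ)/1 − β/4 = 0, so β = Σxᵢyᵢ / (Σxᵢ² + σ²/τ²).
Σxᵢyᵢ = 5·17 + 6·26 + 5·23 + 5·20 + 5·19 = 551; Σxᵢ² = 136; σ²/τ² = 0.25.
β̂_MAP = 551 / (136 + 0.25) = 551/136.25 ≈ 4.044.

β̂_MAP = 4.044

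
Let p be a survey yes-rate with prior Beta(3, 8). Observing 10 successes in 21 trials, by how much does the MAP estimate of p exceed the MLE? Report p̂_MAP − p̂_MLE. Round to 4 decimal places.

MAP − MLE = -0.0762

Posterior is Beta(13, 19); MAP = (13−1)/(32−2) = 12/30 ≈ 0.40000.
MLE ignores the prior: p̂_MLE = k/n = 10/21 ≈ 0.47619.
Difference = 12/30 − 10/21 = -8/105 ≈ -0.0762.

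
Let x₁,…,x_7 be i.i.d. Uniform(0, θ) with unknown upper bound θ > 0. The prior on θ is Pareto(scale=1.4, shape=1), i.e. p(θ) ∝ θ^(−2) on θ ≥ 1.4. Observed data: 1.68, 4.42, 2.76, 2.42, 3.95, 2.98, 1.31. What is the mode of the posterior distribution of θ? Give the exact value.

The Uniform(0, θ) likelihood is θ^(−n) for θ ≥ max(xᵢ), zero otherwise. Here max(xᵢ) = 4.42.
Posterior ∝ θ^(−2) · θ^(−7) = θ^(−9) on θ ≥ max(1.4, 4.42) = 4.42.
This density is strictly decreasing in θ, so the posterior mode lies at the lower boundary of the support.

θ̂_MAP = 4.42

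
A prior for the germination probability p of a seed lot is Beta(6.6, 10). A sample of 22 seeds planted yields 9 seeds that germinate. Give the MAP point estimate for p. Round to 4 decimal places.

p̂_MAP = 0.3989

Prior: Beta(6.6, 10).
Data: 9 successes in 22 trials. The binomial likelihood contributes p^9(1−p)^13, so the posterior is Beta(6.6+9, 10+13) = Beta(15.6, 23).
For Beta(a, b) with a, b > 1 the mode is (a−1)/(a+b−2) = 14.6/36.6 ≈ 0.3989.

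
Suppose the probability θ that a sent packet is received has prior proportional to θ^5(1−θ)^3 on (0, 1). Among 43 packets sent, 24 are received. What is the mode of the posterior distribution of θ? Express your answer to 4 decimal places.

θ̂_MAP = 0.5686

The prior density ∝ θ^5(1−θ)^3 is the kernel of Beta(6, 4).
Data: 24 successes in 43 trials. The binomial likelihood contributes θ^24(1−θ)^19, so the posterior is Beta(6+24, 4+19) = Beta(30, 23).
For Beta(a, b) with a, b > 1 the mode is (a−1)/(a+b−2) = 29/51 ≈ 0.5686.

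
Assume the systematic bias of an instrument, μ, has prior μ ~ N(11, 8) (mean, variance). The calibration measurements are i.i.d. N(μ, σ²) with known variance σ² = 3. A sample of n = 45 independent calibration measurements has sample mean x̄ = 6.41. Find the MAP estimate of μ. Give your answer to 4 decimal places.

n = 45, x̄ = 6.41.
For a Normal prior and Normal likelihood with known variance, the posterior is Normal; its mode equals its mean, the precision-weighted average.
Prior precision 1/σ₀² = 1/8 = 0.125; data precision n/σ² = 45/3 = 15.
μ̂ = (0.125·11 + 15·6.41) / (0.125 + 15) = 97.525/15.125 = 3901/605 ≈ 6.4479.

μ̂_MAP = 6.4479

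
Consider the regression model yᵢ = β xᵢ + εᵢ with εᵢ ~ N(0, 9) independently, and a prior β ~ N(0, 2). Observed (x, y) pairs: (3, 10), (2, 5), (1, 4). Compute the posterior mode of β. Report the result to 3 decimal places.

log p(β | y) = −Σ(yᵢ − βxᵢ)²/(2·9) − β²/(2·2) + const.
Setting the derivative to zero: Σxᵢ(yᵢ − βxᵢ)/9 − β/2 = 0, so β = Σxᵢyᵢ / (Σxᵢ² + σ²/τ²).
Σxᵢyᵢ = 3·10 + 2·5 + 1·4 = 44; Σxᵢ² = 14; σ²/τ² = 4.5.
β̂_MAP = 44 / (14 + 4.5) = 44/18.5 ≈ 2.378.

β̂_MAP = 2.378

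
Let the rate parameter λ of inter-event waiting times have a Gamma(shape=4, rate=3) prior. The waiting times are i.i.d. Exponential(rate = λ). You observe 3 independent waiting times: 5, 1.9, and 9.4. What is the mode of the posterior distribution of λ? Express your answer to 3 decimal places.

λ̂_MAP = 0.311

The Exponential(rate=λ) likelihood is ∝ λ^n e^(−λΣtᵢ). Here n = 3 and Σtᵢ = 5 + 1.9 + 9.4 = 16.3.
Posterior ∝ λ^3e^(−3λ) · λ^3e^(−16.3λ) = λ^6e^(−19.3λ), i.e. Gamma(7, 19.3).
Mode = (a−1)/b = 6/19.3 ≈ 0.311.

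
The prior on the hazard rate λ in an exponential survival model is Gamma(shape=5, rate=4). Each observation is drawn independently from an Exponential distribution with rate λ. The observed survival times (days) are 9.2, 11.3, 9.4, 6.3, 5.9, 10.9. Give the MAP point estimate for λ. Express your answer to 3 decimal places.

λ̂_MAP = 0.175

The Exponential(rate=λ) likelihood is ∝ λ^n e^(−λΣtᵢ). Here n = 6 and Σtᵢ = 9.2 + 11.3 + 9.4 + 6.3 + 5.9 + 10.9 = 53.
Posterior ∝ λ^4e^(−4λ) · λ^6e^(−53λ) = λ^10e^(−57λ), i.e. Gamma(11, 57).
Mode = (a−1)/b = 10/57 ≈ 0.175.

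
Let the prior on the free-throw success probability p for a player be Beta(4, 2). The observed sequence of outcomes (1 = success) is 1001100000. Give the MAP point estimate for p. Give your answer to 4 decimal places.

p̂_MAP = 0.4286

Prior: Beta(4, 2).
Data: 3 successes in 10 trials (from the sequence). The binomial likelihood contributes p^3(1−p)^7, so the posterior is Beta(4+3, 2+7) = Beta(7, 9).
For Beta(a, b) with a, b > 1 the mode is (a−1)/(a+b−2) = 6/14 ≈ 0.4286.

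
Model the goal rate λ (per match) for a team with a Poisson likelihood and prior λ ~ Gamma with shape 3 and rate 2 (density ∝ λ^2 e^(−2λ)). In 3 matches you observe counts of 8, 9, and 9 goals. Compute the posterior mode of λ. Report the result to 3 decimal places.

Σxᵢ = 8+9+9 = 26, with n = 3.
Posterior ∝ λ^2e^(−2λ) · λ^26e^(−3λ) = λ^28e^(−5λ), i.e. Gamma(shape=29, rate=5).
The mode of a Gamma(a, b) with a ≥ 1 (shape–rate) is (a−1)/b = 28/5 ≈ 5.600.

λ̂_MAP = 5.600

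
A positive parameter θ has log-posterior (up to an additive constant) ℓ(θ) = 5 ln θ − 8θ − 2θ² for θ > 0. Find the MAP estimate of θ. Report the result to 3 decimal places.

ℓ'(θ) = 5/θ − 8 − 4θ. Setting this to zero and multiplying by θ: 4θ² + 8θ − 5 = 0.
θ = (−8 + √(8² + 4·4·5)) / (2·4) = (−8 + √144) / 8 = (−8 + 12)/8 = 1/2.
ℓ''(θ) = −5/θ² − 4 < 0, confirming a maximum.

θ̂_MAP = 0.500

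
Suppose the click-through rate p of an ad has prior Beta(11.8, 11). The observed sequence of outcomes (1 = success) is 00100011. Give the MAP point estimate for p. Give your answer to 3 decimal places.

p̂_MAP = 0.479

Prior: Beta(11.8, 11).
Data: 3 successes in 8 trials (from the sequence). The binomial likelihood contributes p^3(1−p)^5, so the posterior is Beta(11.8+3, 11+5) = Beta(14.8, 16).
For Beta(a, b) with a, b > 1 the mode is (a−1)/(a+b−2) = 13.8/28.8 ≈ 0.479.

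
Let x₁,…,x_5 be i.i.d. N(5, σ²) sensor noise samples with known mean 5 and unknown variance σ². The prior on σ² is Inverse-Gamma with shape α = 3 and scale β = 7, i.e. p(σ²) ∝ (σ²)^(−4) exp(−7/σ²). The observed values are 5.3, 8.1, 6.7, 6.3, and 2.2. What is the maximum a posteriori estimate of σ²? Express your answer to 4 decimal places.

σ̂²_MAP = 2.7785

Sum of squared deviations about the known mean: SS = (5.3−5)² + (8.1−5)² + (6.7−5)² + (6.3−5)² + (2.2−5)² = 22.12.
The Normal likelihood contributes (σ²)^(−n/2) exp(−SS/(2σ²)), so the posterior is Inverse-Gamma(α + n/2, β + SS/2) = Inverse-Gamma(5.5, 18.06).
The mode of Inverse-Gamma(a, b) is b/(a+1) = 18.06/6.5 ≈ 2.7785.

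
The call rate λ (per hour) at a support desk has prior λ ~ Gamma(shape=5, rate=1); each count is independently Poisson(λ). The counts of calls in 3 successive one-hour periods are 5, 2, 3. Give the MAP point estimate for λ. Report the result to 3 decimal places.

λ̂_MAP = 3.500

Σxᵢ = 5+2+3 = 10, with n = 3.
Posterior ∝ λ^4e^(−1λ) · λ^10e^(−3λ) = λ^14e^(−4λ), i.e. Gamma(shape=15, rate=4).
The mode of a Gamma(a, b) with a ≥ 1 (shape–rate) is (a−1)/b = 14/4 ≈ 3.500.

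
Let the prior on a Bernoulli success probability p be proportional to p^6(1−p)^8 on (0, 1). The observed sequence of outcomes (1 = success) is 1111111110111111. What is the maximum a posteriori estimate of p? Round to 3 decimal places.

p̂_MAP = 0.700

The prior density ∝ p^6(1−p)^8 is the kernel of Beta(7, 9).
Data: 15 successes in 16 trials (from the sequence). The binomial likelihood contributes p^15(1−p)^1, so the posterior is Beta(7+15, 9+1) = Beta(22, 10).
For Beta(a, b) with a, b > 1 the mode is (a−1)/(a+b−2) = 21/30 ≈ 0.700.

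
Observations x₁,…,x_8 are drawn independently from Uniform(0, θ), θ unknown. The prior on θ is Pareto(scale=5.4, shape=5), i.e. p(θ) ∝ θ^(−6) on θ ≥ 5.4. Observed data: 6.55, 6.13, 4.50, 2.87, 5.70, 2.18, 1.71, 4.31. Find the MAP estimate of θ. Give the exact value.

θ̂_MAP = 6.55

The Uniform(0, θ) likelihood is θ^(−n) for θ ≥ max(xᵢ), zero otherwise. Here max(xᵢ) = 6.55.
Posterior ∝ θ^(−6) · θ^(−8) = θ^(−14) on θ ≥ max(5.4, 6.55) = 6.55.
This density is strictly decreasing in θ, so the posterior mode lies at the lower boundary of the support.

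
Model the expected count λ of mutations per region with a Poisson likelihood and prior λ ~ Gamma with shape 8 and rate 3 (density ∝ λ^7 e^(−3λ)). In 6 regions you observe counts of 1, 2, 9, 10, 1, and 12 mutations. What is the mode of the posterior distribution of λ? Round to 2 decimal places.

Σxᵢ = 1+2+9+10+1+12 = 35, with n = 6.
Posterior ∝ λ^7e^(−3λ) · λ^35e^(−6λ) = λ^42e^(−9λ), i.e. Gamma(shape=43, rate=9).
The mode of a Gamma(a, b) with a ≥ 1 (shape–rate) is (a−1)/b = 42/9 ≈ 4.67.

λ̂_MAP = 4.67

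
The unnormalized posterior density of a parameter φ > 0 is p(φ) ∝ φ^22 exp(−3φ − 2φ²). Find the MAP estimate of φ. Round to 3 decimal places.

φ̂_MAP = 2.000

ℓ'(φ) = 22/φ − 3 − 4φ. Setting this to zero and multiplying by φ: 4φ² + 3φ − 22 = 0.
φ = (−3 + √(3² + 4·4·22)) / (2·4) = (−3 + √361) / 8 = (−3 + 19)/8 = 2.
ℓ''(φ) = −22/φ² − 4 < 0, confirming a maximum.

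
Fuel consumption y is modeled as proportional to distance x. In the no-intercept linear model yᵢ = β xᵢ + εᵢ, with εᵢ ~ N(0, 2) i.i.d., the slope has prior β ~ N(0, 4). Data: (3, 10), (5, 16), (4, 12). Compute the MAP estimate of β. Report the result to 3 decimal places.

β̂_MAP = 3.129

log p(β | y) = −Σ(yᵢ − βxᵢ)²/(2·2) − β²/(2·4) + const.
Setting the derivative to zero: Σxᵢ(yᵢ − βxᵢ)/2 − β/4 = 0, so β = Σxᵢyᵢ / (Σxᵢ² + σ²/τ²).
Σxᵢyᵢ = 3·10 + 5·16 + 4·12 = 158; Σxᵢ² = 50; σ²/τ² = 0.5.
β̂_MAP = 158 / (50 + 0.5) = 158/50.5 ≈ 3.129.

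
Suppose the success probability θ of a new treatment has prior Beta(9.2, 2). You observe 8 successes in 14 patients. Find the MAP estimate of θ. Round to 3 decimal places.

θ̂_MAP = 0.698

Prior: Beta(9.2, 2).
Data: 8 successes in 14 trials. The binomial likelihood contributes θ^8(1−θ)^6, so the posterior is Beta(9.2+8, 2+6) = Beta(17.2, 8).
For Beta(a, b) with a, b > 1 the mode is (a−1)/(a+b−2) = 16.2/23.2 ≈ 0.698.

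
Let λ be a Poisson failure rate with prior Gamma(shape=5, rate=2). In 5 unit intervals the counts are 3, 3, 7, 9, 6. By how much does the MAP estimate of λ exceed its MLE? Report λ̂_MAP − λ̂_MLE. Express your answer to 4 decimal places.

MAP − MLE = -1.0286

Σxᵢ = 28. Posterior is Gamma(33, 7); MAP = (33−1)/7 = 32/7 ≈ 4.57143.
MLE = x̄ = 28/5 ≈ 5.60000.
Difference = 32/7 − 28/5 = -36/35 ≈ -1.0286.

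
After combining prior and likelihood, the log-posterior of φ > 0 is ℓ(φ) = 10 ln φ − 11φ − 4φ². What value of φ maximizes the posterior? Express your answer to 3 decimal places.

φ̂_MAP = 0.625

ℓ'(φ) = 10/φ − 11 − 8φ. Setting this to zero and multiplying by φ: 8φ² + 11φ − 10 = 0.
φ = (−11 + √(11² + 4·8·10)) / (2·8) = (−11 + √441) / 16 = (−11 + 21)/16 = 5/8.
ℓ''(φ) = −10/φ² − 8 < 0, confirming a maximum.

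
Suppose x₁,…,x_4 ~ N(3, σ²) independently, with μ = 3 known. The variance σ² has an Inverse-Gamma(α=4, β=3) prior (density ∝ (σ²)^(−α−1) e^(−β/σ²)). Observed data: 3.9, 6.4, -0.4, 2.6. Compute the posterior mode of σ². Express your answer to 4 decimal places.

σ̂²_MAP = 2.1493

Sum of squared deviations about the known mean: SS = (3.9−3)² + (6.4−3)² + (-0.4−3)² + (2.6−3)² = 24.09.
The Normal likelihood contributes (σ²)^(−n/2) exp(−SS/(2σ²)), so the posterior is Inverse-Gamma(α + n/2, β + SS/2) = Inverse-Gamma(6, 15.045).
The mode of Inverse-Gamma(a, b) is b/(a+1) = 15.045/7 ≈ 2.1493.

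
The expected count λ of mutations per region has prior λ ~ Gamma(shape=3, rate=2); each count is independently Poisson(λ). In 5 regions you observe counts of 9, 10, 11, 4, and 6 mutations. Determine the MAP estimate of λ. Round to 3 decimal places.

λ̂_MAP = 6.000

Σxᵢ = 9+10+11+4+6 = 40, with n = 5.
Posterior ∝ λ^2e^(−2λ) · λ^40e^(−5λ) = λ^42e^(−7λ), i.e. Gamma(shape=43, rate=7).
The mode of a Gamma(a, b) with a ≥ 1 (shape–rate) is (a−1)/b = 42/7 ≈ 6.000.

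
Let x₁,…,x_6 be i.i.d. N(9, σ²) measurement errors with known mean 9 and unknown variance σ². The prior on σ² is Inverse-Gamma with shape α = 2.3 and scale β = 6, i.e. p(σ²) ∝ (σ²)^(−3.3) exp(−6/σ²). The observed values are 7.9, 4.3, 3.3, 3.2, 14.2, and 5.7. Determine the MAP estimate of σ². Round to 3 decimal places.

σ̂²_MAP = 11.060

Sum of squared deviations about the known mean: SS = (7.9−9)² + (4.3−9)² + (3.3−9)² + (3.2−9)² + (14.2−9)² + (5.7−9)² = 127.36.
The Normal likelihood contributes (σ²)^(−n/2) exp(−SS/(2σ²)), so the posterior is Inverse-Gamma(α + n/2, β + SS/2) = Inverse-Gamma(5.3, 69.68).
The mode of Inverse-Gamma(a, b) is b/(a+1) = 69.68/6.3 ≈ 11.060.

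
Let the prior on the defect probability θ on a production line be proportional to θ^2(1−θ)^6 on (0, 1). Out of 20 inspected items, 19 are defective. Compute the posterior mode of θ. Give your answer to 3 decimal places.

θ̂_MAP = 0.750

The prior density ∝ θ^2(1−θ)^6 is the kernel of Beta(3, 7).
Data: 19 successes in 20 trials. The binomial likelihood contributes θ^19(1−θ)^1, so the posterior is Beta(3+19, 7+1) = Beta(22, 8).
For Beta(a, b) with a, b > 1 the mode is (a−1)/(a+b−2) = 21/28 ≈ 0.750.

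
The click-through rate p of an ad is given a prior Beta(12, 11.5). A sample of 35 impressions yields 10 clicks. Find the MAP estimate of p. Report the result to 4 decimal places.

Prior: Beta(12, 11.5).
Data: 10 successes in 35 trials. The binomial likelihood contributes p^10(1−p)^25, so the posterior is Beta(12+10, 11.5+25) = Beta(22, 36.5).
For Beta(a, b) with a, b > 1 the mode is (a−1)/(a+b−2) = 21/56.5 ≈ 0.3717.

p̂_MAP = 0.3717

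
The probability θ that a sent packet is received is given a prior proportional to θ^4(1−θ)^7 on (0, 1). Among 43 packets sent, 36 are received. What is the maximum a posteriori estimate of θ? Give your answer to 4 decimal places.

The prior density ∝ θ^4(1−θ)^7 is the kernel of Beta(5, 8).
Data: 36 successes in 43 trials. The binomial likelihood contributes θ^36(1−θ)^7, so the posterior is Beta(5+36, 8+7) = Beta(41, 15).
For Beta(a, b) with a, b > 1 the mode is (a−1)/(a+b−2) = 40/54 ≈ 0.7407.

θ̂_MAP = 0.7407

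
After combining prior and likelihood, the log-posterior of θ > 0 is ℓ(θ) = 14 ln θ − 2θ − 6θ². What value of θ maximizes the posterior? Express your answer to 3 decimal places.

ℓ'(θ) = 14/θ − 2 − 12θ. Setting this to zero and multiplying by θ: 12θ² + 2θ − 14 = 0.
θ = (−2 + √(2² + 4·12·14)) / (2·12) = (−2 + √676) / 24 = (−2 + 26)/24 = 1.
ℓ''(θ) = −14/θ² − 12 < 0, confirming a maximum.

θ̂_MAP = 1.000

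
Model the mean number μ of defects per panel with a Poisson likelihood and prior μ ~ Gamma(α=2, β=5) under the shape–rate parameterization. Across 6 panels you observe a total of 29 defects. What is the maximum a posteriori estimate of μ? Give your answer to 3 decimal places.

Σxᵢ = 29, n = 6.
Posterior ∝ μe^(−5μ) · μ^29e^(−6μ) = μ^30e^(−11μ), i.e. Gamma(shape=31, rate=11).
The mode of a Gamma(a, b) with a ≥ 1 (shape–rate) is (a−1)/b = 30/11 ≈ 2.727.

μ̂_MAP = 2.727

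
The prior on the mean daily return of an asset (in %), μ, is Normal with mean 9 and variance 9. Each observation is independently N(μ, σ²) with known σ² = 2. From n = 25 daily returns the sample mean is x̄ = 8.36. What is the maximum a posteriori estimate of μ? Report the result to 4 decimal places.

μ̂_MAP = 8.3656

n = 25, x̄ = 8.36.
For a Normal prior and Normal likelihood with known variance, the posterior is Normal; its mode equals its mean, the precision-weighted average.
Prior precision 1/σ₀² = 1/9; data precision n/σ² = 25/2 = 12.5.
μ̂ = ((1/9)·9 + 12.5·8.36) / (1/9 + 12.5) = 105.5/(227/18) = 1899/227 ≈ 8.3656.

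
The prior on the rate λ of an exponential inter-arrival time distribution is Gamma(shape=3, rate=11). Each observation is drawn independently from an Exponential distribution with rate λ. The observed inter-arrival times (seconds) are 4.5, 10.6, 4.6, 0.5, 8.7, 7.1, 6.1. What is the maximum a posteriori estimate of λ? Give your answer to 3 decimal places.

The Exponential(rate=λ) likelihood is ∝ λ^n e^(−λΣtᵢ). Here n = 7 and Σtᵢ = 4.5 + 10.6 + 4.6 + 0.5 + 8.7 + 7.1 + 6.1 = 42.1.
Posterior ∝ λ^2e^(−11λ) · λ^7e^(−42.1λ) = λ^9e^(−53.1λ), i.e. Gamma(10, 53.1).
Mode = (a−1)/b = 9/53.1 ≈ 0.169.

λ̂_MAP = 0.169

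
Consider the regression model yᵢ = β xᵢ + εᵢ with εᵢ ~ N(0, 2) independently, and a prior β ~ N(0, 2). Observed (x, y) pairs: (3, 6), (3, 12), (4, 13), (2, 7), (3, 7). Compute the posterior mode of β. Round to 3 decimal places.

β̂_MAP = 2.938

log p(β | y) = −Σ(yᵢ − βxᵢ)²/(2·2) − β²/(2·2) + const.
Setting the derivative to zero: Σxᵢ(yᵢ − βxᵢ)/2 − β/2 = 0, so β = Σxᵢyᵢ / (Σxᵢ² + σ²/τ²).
Σxᵢyᵢ = 3·6 + 3·12 + 4·13 + 2·7 + 3·7 = 141; Σxᵢ² = 47; σ²/τ² = 1.
β̂_MAP = 141 / (47 + 1) = 141/48 ≈ 2.938.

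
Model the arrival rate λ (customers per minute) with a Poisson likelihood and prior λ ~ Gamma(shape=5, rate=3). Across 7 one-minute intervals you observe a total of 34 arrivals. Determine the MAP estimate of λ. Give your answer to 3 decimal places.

λ̂_MAP = 3.800

Σxᵢ = 34, n = 7.
Posterior ∝ λ^4e^(−3λ) · λ^34e^(−7λ) = λ^38e^(−10λ), i.e. Gamma(shape=39, rate=10).
The mode of a Gamma(a, b) with a ≥ 1 (shape–rate) is (a−1)/b = 38/10 ≈ 3.800.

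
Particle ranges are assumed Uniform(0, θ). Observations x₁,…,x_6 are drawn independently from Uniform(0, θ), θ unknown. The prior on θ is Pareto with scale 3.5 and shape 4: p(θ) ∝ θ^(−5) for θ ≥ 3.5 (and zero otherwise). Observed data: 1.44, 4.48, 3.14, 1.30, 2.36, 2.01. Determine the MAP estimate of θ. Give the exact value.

θ̂_MAP = 4.48

The Uniform(0, θ) likelihood is θ^(−n) for θ ≥ max(xᵢ), zero otherwise. Here max(xᵢ) = 4.48.
Posterior ∝ θ^(−5) · θ^(−6) = θ^(−11) on θ ≥ max(3.5, 4.48) = 4.48.
This density is strictly decreasing in θ, so the posterior mode lies at the lower boundary of the support.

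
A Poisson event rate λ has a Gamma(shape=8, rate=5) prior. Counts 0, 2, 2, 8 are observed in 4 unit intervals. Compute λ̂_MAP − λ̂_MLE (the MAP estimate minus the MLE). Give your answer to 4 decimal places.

MAP − MLE = -0.8889

Σxᵢ = 12. Posterior is Gamma(20, 9); MAP = (20−1)/9 = 19/9 ≈ 2.11111.
MLE = x̄ = 12/4 ≈ 3.00000.
Difference = 19/9 − 12/4 = -8/9 ≈ -0.8889.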